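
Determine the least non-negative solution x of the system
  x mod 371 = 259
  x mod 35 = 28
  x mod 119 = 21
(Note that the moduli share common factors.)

12873

gcd(371, 35) = 7 and 7 | (28 − 259), so the pair is consistent; merging gives x ≡ 1743 (mod 1855), where 1855 = lcm(371, 35).
gcd(1855, 119) = 7 and 7 | (21 − 1743), so the pair is consistent; merging gives x ≡ 12873 (mod 31535), where 31535 = lcm(1855, 119).
The solution is unique modulo lcm(371, 35, 119) = 31535.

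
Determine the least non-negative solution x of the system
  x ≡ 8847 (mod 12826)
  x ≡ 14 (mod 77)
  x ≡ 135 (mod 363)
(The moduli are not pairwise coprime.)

239715

gcd(12826, 77) = 11 and 11 | (14 − 8847), so the pair is consistent; merging gives x ≡ 60151 (mod 89782), where 89782 = lcm(12826, 77).
gcd(89782, 363) = 121 and 121 | (135 − 60151), so the pair is consistent; merging gives x ≡ 239715 (mod 269346), where 269346 = lcm(89782, 363).
The solution is unique modulo lcm(12826, 77, 363) = 269346.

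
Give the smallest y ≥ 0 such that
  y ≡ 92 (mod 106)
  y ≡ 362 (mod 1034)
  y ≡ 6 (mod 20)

gcd(106, 1034) = 2 and 2 | (362 − 92), so the pair is consistent; merging gives y ≡ 44824 (mod 54802), where 54802 = lcm(106, 1034).
gcd(54802, 20) = 2 and 2 | (6 − 44824), so the pair is consistent; merging gives y ≡ 99626 (mod 548020), where 548020 = lcm(54802, 20).
The solution is unique modulo lcm(106, 1034, 20) = 548020.

99626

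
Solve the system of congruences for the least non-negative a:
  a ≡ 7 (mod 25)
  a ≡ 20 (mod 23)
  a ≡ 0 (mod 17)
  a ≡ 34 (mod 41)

110857

From a ≡ 7 (mod 25) write a = 7 + 25t. Substituting into a ≡ 20 (mod 23) gives 25t ≡ 13 (mod 23), and since 2⁻¹ ≡ 12 (mod 23), t ≡ 18. Hence a ≡ 7 + 25·18 = 457 (mod 575).
From a ≡ 457 (mod 575) write a = 457 + 575t. Substituting into a ≡ 0 (mod 17) gives 575t ≡ 2 (mod 17), and since 14⁻¹ ≡ 11 (mod 17), t ≡ 5. Hence a ≡ 457 + 575·5 = 3332 (mod 9775).
From a ≡ 3332 (mod 9775) write a = 3332 + 9775t. Substituting into a ≡ 34 (mod 41) gives 9775t ≡ 23 (mod 41), and since 17⁻¹ ≡ 29 (mod 41), t ≡ 11. Hence a ≡ 3332 + 9775·11 = 110857 (mod 400775).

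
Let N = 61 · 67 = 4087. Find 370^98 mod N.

693

Mod 61: 370 ≡ 4; by Fermat, exponent reduces to 98 mod 60 = 38; 4^38 ≡ 22 (mod 61).
Mod 67: 370 ≡ 35; by Fermat, exponent reduces to 98 mod 66 = 32; 35^32 ≡ 23 (mod 67).
Combine by CRT: x ≡ 22 (mod 61), x ≡ 23 (mod 67) ⇒ x ≡ 693 (mod 4087).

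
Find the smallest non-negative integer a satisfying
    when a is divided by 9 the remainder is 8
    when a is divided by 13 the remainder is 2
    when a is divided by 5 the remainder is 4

314

From a ≡ 8 (mod 9) write a = 8 + 9t. Substituting into a ≡ 2 (mod 13) gives 9t ≡ 7 (mod 13), and since 9⁻¹ ≡ 3 (mod 13), t ≡ 8. Hence a ≡ 8 + 9·8 = 80 (mod 117).
From a ≡ 80 (mod 117) write a = 80 + 117t. Substituting into a ≡ 4 (mod 5) gives 117t ≡ 4 (mod 5), and since 2⁻¹ ≡ 3 (mod 5), t ≡ 2. Hence a ≡ 80 + 117·2 = 314 (mod 585).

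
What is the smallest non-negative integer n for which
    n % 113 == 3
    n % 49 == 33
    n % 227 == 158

1196221

Combine the congruences pairwise.
From n ≡ 3 (mod 113) write n = 3 + 113t. Substituting into n ≡ 33 (mod 49) gives 113t ≡ 30 (mod 49), and since 15⁻¹ ≡ 36 (mod 49), t ≡ 2. Hence n ≡ 3 + 113·2 = 229 (mod 5537).
From n ≡ 229 (mod 5537) write n = 229 + 5537t. Substituting into n ≡ 158 (mod 227) gives 5537t ≡ 156 (mod 227), and since 89⁻¹ ≡ 176 (mod 227), t ≡ 216. Hence n ≡ 229 + 5537·216 = 1196221 (mod 1256899).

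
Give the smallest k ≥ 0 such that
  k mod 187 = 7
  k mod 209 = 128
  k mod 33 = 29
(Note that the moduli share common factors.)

755

gcd(187, 209) = 11 and 11 | (128 − 7), so the pair is consistent; merging gives k ≡ 755 (mod 3553), where 3553 = lcm(187, 209).
gcd(3553, 33) = 11 and 11 | (29 − 755), so the pair is consistent; merging gives k ≡ 755 (mod 10659), where 10659 = lcm(3553, 33).
The solution is unique modulo lcm(187, 209, 33) = 10659.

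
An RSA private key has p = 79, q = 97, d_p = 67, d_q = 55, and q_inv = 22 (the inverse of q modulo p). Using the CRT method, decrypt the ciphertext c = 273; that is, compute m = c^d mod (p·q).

3422

m₁ = c^(d_p) mod p: c ≡ 36 (mod 79), and 36^67 mod 79 = 25.
m₂ = c^(d_q) mod q: c ≡ 79 (mod 97), and 79^55 mod 97 = 27.
h = q_inv·(m₁ − m₂) mod p = 22·(25 − 27) mod 79 = 35.
m = m₂ + h·q = 27 + 35·97 = 3422.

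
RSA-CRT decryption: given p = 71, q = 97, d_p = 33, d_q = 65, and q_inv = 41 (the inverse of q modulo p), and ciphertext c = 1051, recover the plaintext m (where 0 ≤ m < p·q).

6202

m₁ = c^(d_p) mod p: c ≡ 57 (mod 71), and 57^33 mod 71 = 25.
m₂ = c^(d_q) mod q: c ≡ 81 (mod 97), and 81^65 mod 97 = 91.
h = q_inv·(m₁ − m₂) mod p = 41·(25 − 91) mod 71 = 63.
m = m₂ + h·q = 91 + 63·97 = 6202.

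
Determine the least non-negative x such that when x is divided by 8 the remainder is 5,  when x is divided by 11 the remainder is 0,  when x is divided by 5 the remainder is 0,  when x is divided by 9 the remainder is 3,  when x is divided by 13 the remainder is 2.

The moduli are pairwise coprime; N = 8·11·5·9·13 = 51480.
N/8 = 6435; 6435 ≡ 3 (mod 8); 3·3 ≡ 1, so inverse 3.
N/11 = 4680; 4680 ≡ 5 (mod 11); 5·9 ≡ 1, so inverse 9.
N/5 = 10296; 10296 ≡ 1 (mod 5), inverse 1.
N/9 = 5720; 5720 ≡ 5 (mod 9); 5·2 ≡ 1, so inverse 2.
N/13 = 3960; 3960 ≡ 8 (mod 13); 8·5 ≡ 1, so inverse 5.
x ≡ 5·6435·3 + 0·4680·9 + 0·10296·1 + 3·5720·2 + 2·3960·5 = 170445.
170445 mod 51480 = 16005.

16005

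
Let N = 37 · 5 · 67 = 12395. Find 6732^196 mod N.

7631

Mod 37: 6732 ≡ 35; by Fermat, exponent reduces to 196 mod 36 = 16; 35^16 ≡ 9 (mod 37).
Mod 5: 6732 ≡ 2; since 4 | 196, by Fermat 2^196 ≡ 1 (mod 5).
Mod 67: 6732 ≡ 32; by Fermat, exponent reduces to 196 mod 66 = 64; 32^64 ≡ 60 (mod 67).
Combine by CRT: x ≡ 9 (mod 37), x ≡ 1 (mod 5), x ≡ 60 (mod 67) ⇒ x ≡ 7631 (mod 12395).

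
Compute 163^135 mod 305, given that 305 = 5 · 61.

Mod 5: 163 ≡ 3; by Fermat, exponent reduces to 135 mod 4 = 3; 3^3 ≡ 2 (mod 5).
Mod 61: 163 ≡ 41; by Fermat, exponent reduces to 135 mod 60 = 15; 41^15 ≡ 60 (mod 61).
Combine by CRT: x ≡ 2 (mod 5), x ≡ 60 (mod 61) ⇒ x ≡ 182 (mod 305).

182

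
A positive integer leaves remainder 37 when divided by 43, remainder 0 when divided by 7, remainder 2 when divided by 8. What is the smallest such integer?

Combine the congruences pairwise.
From a ≡ 37 (mod 43) write a = 37 + 43t. Substituting into a ≡ 0 (mod 7) gives 43t ≡ 5 (mod 7), and since 1⁻¹ ≡ 1 (mod 7), t ≡ 5. Hence a ≡ 37 + 43·5 = 252 (mod 301).
From a ≡ 252 (mod 301) write a = 252 + 301t. Substituting into a ≡ 2 (mod 8) gives 301t ≡ 6 (mod 8), and since 5⁻¹ ≡ 5 (mod 8), t ≡ 6. Hence a ≡ 252 + 301·6 = 2058 (mod 2408).

2058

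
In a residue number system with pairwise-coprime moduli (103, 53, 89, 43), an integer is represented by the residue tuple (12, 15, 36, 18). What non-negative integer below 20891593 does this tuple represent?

18598722

The moduli are pairwise coprime; N = 103·53·89·43 = 20891593.
N/103 = 202831; 202831 ≡ 24 (mod 103); 24·73 ≡ 1, so inverse 73.
N/53 = 394181; 394181 ≡ 20 (mod 53); 20·8 ≡ 1, so inverse 8.
N/89 = 234737; 234737 ≡ 44 (mod 89); 44·87 ≡ 1, so inverse 87.
N/43 = 485851; 485851 ≡ 37 (mod 43); 37·7 ≡ 1, so inverse 7.
x ≡ 12·202831·73 + 15·394181·8 + 36·234737·87 + 18·485851·7 = 1021395186.
1021395186 mod 20891593 = 18598722.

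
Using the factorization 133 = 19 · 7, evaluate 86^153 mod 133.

113

Mod 19: 86 ≡ 10; by Fermat, exponent reduces to 153 mod 18 = 9; 10^9 ≡ 18 (mod 19).
Mod 7: 86 ≡ 2; by Fermat, exponent reduces to 153 mod 6 = 3; 2^3 ≡ 1 (mod 7).
Combine by CRT: x ≡ 18 (mod 19), x ≡ 1 (mod 7) ⇒ x ≡ 113 (mod 133).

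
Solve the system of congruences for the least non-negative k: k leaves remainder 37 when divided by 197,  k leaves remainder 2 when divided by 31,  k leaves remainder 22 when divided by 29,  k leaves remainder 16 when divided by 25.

3345491

The moduli are pairwise coprime; N = 197·31·29·25 = 4427575.
N/197 = 22475; 22475 ≡ 17 (mod 197); 17·58 ≡ 1, so inverse 58.
N/31 = 142825; 142825 ≡ 8 (mod 31); 8·4 ≡ 1, so inverse 4.
N/29 = 152675; 152675 ≡ 19 (mod 29); 19·26 ≡ 1, so inverse 26.
N/25 = 177103; 177103 ≡ 3 (mod 25); 3·17 ≡ 1, so inverse 17.
k ≡ 37·22475·58 + 2·142825·4 + 22·152675·26 + 16·177103·17 = 184876066.
184876066 mod 4427575 = 3345491.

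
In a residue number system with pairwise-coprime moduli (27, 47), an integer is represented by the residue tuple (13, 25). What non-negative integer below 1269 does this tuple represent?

Combine the congruences pairwise.
From x ≡ 13 (mod 27) write x = 13 + 27t. Substituting into x ≡ 25 (mod 47) gives 27t ≡ 12 (mod 47), and since 27⁻¹ ≡ 7 (mod 47), t ≡ 37. Hence x ≡ 13 + 27·37 = 1012 (mod 1269).

1012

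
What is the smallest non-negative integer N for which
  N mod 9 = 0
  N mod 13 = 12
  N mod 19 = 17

From N ≡ 0 (mod 9) write N = 0 + 9t. Substituting into N ≡ 12 (mod 13) gives 9t ≡ 12 (mod 13), and since 9⁻¹ ≡ 3 (mod 13), t ≡ 10. Hence N ≡ 0 + 9·10 = 90 (mod 117).
From N ≡ 90 (mod 117) write N = 90 + 117t. Substituting into N ≡ 17 (mod 19) gives 117t ≡ 3 (mod 19), and since 3⁻¹ ≡ 13 (mod 19), t ≡ 1. Hence N ≡ 90 + 117·1 = 207 (mod 2223).

207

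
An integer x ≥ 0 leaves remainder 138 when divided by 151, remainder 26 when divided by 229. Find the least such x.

From x ≡ 138 (mod 151) write x = 138 + 151t. Substituting into x ≡ 26 (mod 229) gives 151t ≡ 117 (mod 229), and since 151⁻¹ ≡ 91 (mod 229), t ≡ 113. Hence x ≡ 138 + 151·113 = 17201 (mod 34579).

17201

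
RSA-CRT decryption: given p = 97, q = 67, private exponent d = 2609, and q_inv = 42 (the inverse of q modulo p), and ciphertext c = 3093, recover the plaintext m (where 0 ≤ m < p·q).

d_p = d mod (p−1) = 2609 mod 96 = 17; d_q = d mod (q−1) = 35.
m₁ = c^(d_p) mod p: c ≡ 86 (mod 97), and 86^17 mod 97 = 3.
m₂ = c^(d_q) mod q: c ≡ 11 (mod 67), and 11^35 mod 67 = 13.
h = q_inv·(m₁ − m₂) mod p = 42·(3 − 13) mod 97 = 65.
m = m₂ + h·q = 13 + 65·67 = 4368.

4368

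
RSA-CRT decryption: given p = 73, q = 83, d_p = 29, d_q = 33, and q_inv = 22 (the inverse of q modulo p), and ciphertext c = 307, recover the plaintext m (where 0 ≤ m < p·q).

5123

m₁ = c^(d_p) mod p: c ≡ 15 (mod 73), and 15^29 mod 73 = 13.
m₂ = c^(d_q) mod q: c ≡ 58 (mod 83), and 58^33 mod 83 = 60.
h = q_inv·(m₁ − m₂) mod p = 22·(13 − 60) mod 73 = 61.
m = m₂ + h·q = 60 + 61·83 = 5123.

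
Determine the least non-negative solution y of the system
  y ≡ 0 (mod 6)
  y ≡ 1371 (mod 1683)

3054

Combine the congruences pairwise.
gcd(6, 1683) = 3 and 3 | (1371 − 0), so the pair is consistent; merging gives y ≡ 3054 (mod 3366), where 3366 = lcm(6, 1683).
The solution is unique modulo lcm(6, 1683) = 3366.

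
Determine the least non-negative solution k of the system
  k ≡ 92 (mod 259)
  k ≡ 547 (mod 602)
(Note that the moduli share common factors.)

gcd(259, 602) = 7 and 7 | (547 − 92), so the pair is consistent; merging gives k ≡ 6567 (mod 22274), where 22274 = lcm(259, 602).
The solution is unique modulo lcm(259, 602) = 22274.

6567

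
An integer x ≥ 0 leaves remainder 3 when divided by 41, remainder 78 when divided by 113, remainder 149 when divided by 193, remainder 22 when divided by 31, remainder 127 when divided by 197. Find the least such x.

1210684903

The moduli are pairwise coprime; N = 41·113·193·31·197 = 5460690083.
N/41 = 133187563; 133187563 ≡ 6 (mod 41); 6·7 ≡ 1, so inverse 7.
N/113 = 48324691; 48324691 ≡ 15 (mod 113); 15·98 ≡ 1, so inverse 98.
N/193 = 28293731; 28293731 ≡ 124 (mod 193); 124·179 ≡ 1, so inverse 179.
N/31 = 176151293; 176151293 ≡ 24 (mod 31); 24·22 ≡ 1, so inverse 22.
N/197 = 27719239; 27719239 ≡ 157 (mod 197); 157·64 ≡ 1, so inverse 64.
x ≡ 3·133187563·7 + 78·48324691·98 + 149·28293731·179 + 22·176151293·22 + 127·27719239·64 = 1437372176732.
1437372176732 mod 5460690083 = 1210684903.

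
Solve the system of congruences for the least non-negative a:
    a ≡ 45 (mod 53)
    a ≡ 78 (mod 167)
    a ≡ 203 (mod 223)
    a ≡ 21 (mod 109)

146869564

The moduli are pairwise coprime; N = 53·167·223·109 = 215141257.
N/53 = 4059269; 4059269 ≡ 52 (mod 53); 52·52 ≡ 1, so inverse 52.
N/167 = 1288271; 1288271 ≡ 33 (mod 167); 33·81 ≡ 1, so inverse 81.
N/223 = 964759; 964759 ≡ 61 (mod 223); 61·117 ≡ 1, so inverse 117.
N/109 = 1973773; 1973773 ≡ 1 (mod 109), inverse 1.
a ≡ 45·4059269·52 + 78·1288271·81 + 203·964759·117 + 21·1973773·1 = 40593425880.
40593425880 mod 215141257 = 146869564.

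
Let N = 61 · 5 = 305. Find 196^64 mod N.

196

Mod 61: 196 ≡ 13; by Fermat, exponent reduces to 64 mod 60 = 4; 13^4 ≡ 13 (mod 61).
Mod 5: 196 ≡ 1; since 4 | 64, by Fermat 1^64 ≡ 1 (mod 5).
Combine by CRT: x ≡ 13 (mod 61), x ≡ 1 (mod 5) ⇒ x ≡ 196 (mod 305).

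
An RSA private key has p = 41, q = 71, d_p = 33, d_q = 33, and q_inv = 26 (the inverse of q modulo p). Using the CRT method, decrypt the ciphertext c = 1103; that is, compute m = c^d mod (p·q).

1494

m₁ = c^(d_p) mod p: c ≡ 37 (mod 41), and 37^33 mod 41 = 18.
m₂ = c^(d_q) mod q: c ≡ 38 (mod 71), and 38^33 mod 71 = 3.
h = q_inv·(m₁ − m₂) mod p = 26·(18 − 3) mod 41 = 21.
m = m₂ + h·q = 3 + 21·71 = 1494.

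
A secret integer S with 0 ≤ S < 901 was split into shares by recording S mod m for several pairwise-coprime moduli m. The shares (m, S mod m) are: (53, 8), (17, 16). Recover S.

220

Combine the congruences pairwise.
From S ≡ 8 (mod 53) write S = 8 + 53t. Substituting into S ≡ 16 (mod 17) gives 53t ≡ 8 (mod 17), and since 2⁻¹ ≡ 9 (mod 17), t ≡ 4. Hence S ≡ 8 + 53·4 = 220 (mod 901).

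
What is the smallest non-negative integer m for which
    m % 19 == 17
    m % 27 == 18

From m ≡ 17 (mod 19) write m = 17 + 19t. Substituting into m ≡ 18 (mod 27) gives 19t ≡ 1 (mod 27), and since 19⁻¹ ≡ 10 (mod 27), t ≡ 10. Hence m ≡ 17 + 19·10 = 207 (mod 513).

207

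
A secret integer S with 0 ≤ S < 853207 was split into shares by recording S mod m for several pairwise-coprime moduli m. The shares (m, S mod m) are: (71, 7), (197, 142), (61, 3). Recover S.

From S ≡ 7 (mod 71) write S = 7 + 71t. Substituting into S ≡ 142 (mod 197) gives 71t ≡ 135 (mod 197), and since 71⁻¹ ≡ 111 (mod 197), t ≡ 13. Hence S ≡ 7 + 71·13 = 930 (mod 13987).
From S ≡ 930 (mod 13987) write S = 930 + 13987t. Substituting into S ≡ 3 (mod 61) gives 13987t ≡ 49 (mod 61), and since 18⁻¹ ≡ 17 (mod 61), t ≡ 40. Hence S ≡ 930 + 13987·40 = 560410 (mod 853207).

560410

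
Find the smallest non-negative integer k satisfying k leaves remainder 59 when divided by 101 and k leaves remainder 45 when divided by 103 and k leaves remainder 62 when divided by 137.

656155

The moduli are pairwise coprime; N = 101·103·137 = 1425211.
N/101 = 14111; 14111 ≡ 72 (mod 101); 72·94 ≡ 1, so inverse 94.
N/103 = 13837; 13837 ≡ 35 (mod 103); 35·53 ≡ 1, so inverse 53.
N/137 = 10403; 10403 ≡ 128 (mod 137); 128·76 ≡ 1, so inverse 76.
k ≡ 59·14111·94 + 45·13837·53 + 62·10403·76 = 160279787.
160279787 mod 1425211 = 656155.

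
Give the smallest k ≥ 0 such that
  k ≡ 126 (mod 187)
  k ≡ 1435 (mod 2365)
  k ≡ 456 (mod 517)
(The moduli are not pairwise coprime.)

1529225

Combine the congruences pairwise.
gcd(187, 2365) = 11 and 11 | (1435 − 126), so the pair is consistent; merging gives k ≡ 1435 (mod 40205), where 40205 = lcm(187, 2365).
gcd(40205, 517) = 11 and 11 | (456 − 1435), so the pair is consistent; merging gives k ≡ 1529225 (mod 1889635), where 1889635 = lcm(40205, 517).
The solution is unique modulo lcm(187, 2365, 517) = 1889635.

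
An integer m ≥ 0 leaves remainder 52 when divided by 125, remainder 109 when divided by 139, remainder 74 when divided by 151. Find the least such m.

The moduli are pairwise coprime; N = 125·139·151 = 2623625.
N/125 = 20989; 20989 ≡ 114 (mod 125); 114·34 ≡ 1, so inverse 34.
N/139 = 18875; 18875 ≡ 110 (mod 139); 110·115 ≡ 1, so inverse 115.
N/151 = 17375; 17375 ≡ 10 (mod 151); 10·136 ≡ 1, so inverse 136.
m ≡ 52·20989·34 + 109·18875·115 + 74·17375·136 = 448568677.
448568677 mod 2623625 = 2552427.

2552427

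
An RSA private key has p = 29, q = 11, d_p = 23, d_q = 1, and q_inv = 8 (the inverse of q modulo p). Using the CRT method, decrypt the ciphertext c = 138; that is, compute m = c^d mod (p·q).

m₁ = c^(d_p) mod p: c ≡ 22 (mod 29), and 22^23 mod 29 = 9.
m₂ = c^(d_q) mod q: c ≡ 6 (mod 11), and 6^1 mod 11 = 6.
h = q_inv·(m₁ − m₂) mod p = 8·(9 − 6) mod 29 = 24.
m = m₂ + h·q = 6 + 24·11 = 270.

270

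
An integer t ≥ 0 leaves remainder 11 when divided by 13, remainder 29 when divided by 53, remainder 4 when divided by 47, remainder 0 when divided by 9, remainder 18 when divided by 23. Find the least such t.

The moduli are pairwise coprime; N = 13·53·47·9·23 = 6703281.
N/13 = 515637; 515637 ≡ 5 (mod 13); 5·8 ≡ 1, so inverse 8.
N/53 = 126477; 126477 ≡ 19 (mod 53); 19·14 ≡ 1, so inverse 14.
N/47 = 142623; 142623 ≡ 25 (mod 47); 25·32 ≡ 1, so inverse 32.
N/9 = 744809; 744809 ≡ 5 (mod 9); 5·2 ≡ 1, so inverse 2.
N/23 = 291447; 291447 ≡ 14 (mod 23); 14·5 ≡ 1, so inverse 5.
t ≡ 11·515637·8 + 29·126477·14 + 4·142623·32 + 0·744809·2 + 18·291447·5 = 141211692.
141211692 mod 6703281 = 442791.

442791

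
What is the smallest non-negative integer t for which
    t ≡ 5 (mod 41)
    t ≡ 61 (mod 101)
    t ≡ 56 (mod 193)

The moduli are pairwise coprime; N = 41·101·193 = 799213.
N/41 = 19493; 19493 ≡ 18 (mod 41); 18·16 ≡ 1, so inverse 16.
N/101 = 7913; 7913 ≡ 35 (mod 101); 35·26 ≡ 1, so inverse 26.
N/193 = 4141; 4141 ≡ 88 (mod 193); 88·68 ≡ 1, so inverse 68.
t ≡ 5·19493·16 + 61·7913·26 + 56·4141·68 = 29878386.
29878386 mod 799213 = 307505.

307505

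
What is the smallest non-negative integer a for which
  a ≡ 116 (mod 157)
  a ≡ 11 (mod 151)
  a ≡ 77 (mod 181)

From a ≡ 116 (mod 157) write a = 116 + 157t. Substituting into a ≡ 11 (mod 151) gives 157t ≡ 46 (mod 151), and since 6⁻¹ ≡ 126 (mod 151), t ≡ 58. Hence a ≡ 116 + 157·58 = 9222 (mod 23707).
From a ≡ 9222 (mod 23707) write a = 9222 + 23707t. Substituting into a ≡ 77 (mod 181) gives 23707t ≡ 86 (mod 181), and since 177⁻¹ ≡ 45 (mod 181), t ≡ 69. Hence a ≡ 9222 + 23707·69 = 1645005 (mod 4290967).

1645005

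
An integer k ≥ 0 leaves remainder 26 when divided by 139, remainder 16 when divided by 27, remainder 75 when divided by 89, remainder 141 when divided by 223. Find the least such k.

30138145

The moduli are pairwise coprime; N = 139·27·89·223 = 74485791.
N/139 = 535869; 535869 ≡ 24 (mod 139); 24·29 ≡ 1, so inverse 29.
N/27 = 2758733; 2758733 ≡ 8 (mod 27); 8·17 ≡ 1, so inverse 17.
N/89 = 836919; 836919 ≡ 52 (mod 89); 52·12 ≡ 1, so inverse 12.
N/223 = 334017; 334017 ≡ 186 (mod 223); 186·6 ≡ 1, so inverse 6.
k ≡ 26·535869·29 + 16·2758733·17 + 75·836919·12 + 141·334017·6 = 2190226084.
2190226084 mod 74485791 = 30138145.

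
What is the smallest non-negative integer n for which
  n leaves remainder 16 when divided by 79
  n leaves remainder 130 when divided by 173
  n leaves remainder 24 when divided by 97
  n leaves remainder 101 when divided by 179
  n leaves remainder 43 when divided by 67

3977087615

The moduli are pairwise coprime; M = 79·173·97·179·67 = 15899108107.
M/79 = 201254533; 201254533 ≡ 58 (mod 79); 58·15 ≡ 1, so inverse 15.
M/173 = 91902359; 91902359 ≡ 88 (mod 173); 88·116 ≡ 1, so inverse 116.
M/97 = 163908331; 163908331 ≡ 59 (mod 97); 59·74 ≡ 1, so inverse 74.
M/179 = 88821833; 88821833 ≡ 64 (mod 179); 64·14 ≡ 1, so inverse 14.
M/67 = 237300121; 237300121 ≡ 57 (mod 67); 57·20 ≡ 1, so inverse 20.
n ≡ 16·201254533·15 + 130·91902359·116 + 24·163908331·74 + 101·88821833·14 + 43·237300121·20 = 2054962033418.
2054962033418 mod 15899108107 = 3977087615.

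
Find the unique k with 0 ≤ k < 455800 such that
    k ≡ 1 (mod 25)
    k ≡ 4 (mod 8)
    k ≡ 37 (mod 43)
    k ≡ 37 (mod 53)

The moduli are pairwise coprime; N = 25·8·43·53 = 455800.
N/25 = 18232; 18232 ≡ 7 (mod 25); 7·18 ≡ 1, so inverse 18.
N/8 = 56975; 56975 ≡ 7 (mod 8); 7·7 ≡ 1, so inverse 7.
N/43 = 10600; 10600 ≡ 22 (mod 43); 22·2 ≡ 1, so inverse 2.
N/53 = 8600; 8600 ≡ 14 (mod 53); 14·19 ≡ 1, so inverse 19.
k ≡ 1·18232·18 + 4·56975·7 + 37·10600·2 + 37·8600·19 = 8753676.
8753676 mod 455800 = 93476.

93476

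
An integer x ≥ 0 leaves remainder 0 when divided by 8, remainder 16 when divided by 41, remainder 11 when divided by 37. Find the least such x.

344

Combine the congruences pairwise.
From x ≡ 0 (mod 8) write x = 0 + 8t. Substituting into x ≡ 16 (mod 41) gives 8t ≡ 16 (mod 41), and since 8⁻¹ ≡ 36 (mod 41), t ≡ 2. Hence x ≡ 0 + 8·2 = 16 (mod 328).
From x ≡ 16 (mod 328) write x = 16 + 328t. Substituting into x ≡ 11 (mod 37) gives 328t ≡ 32 (mod 37), and since 32⁻¹ ≡ 22 (mod 37), t ≡ 1. Hence x ≡ 16 + 328·1 = 344 (mod 12136).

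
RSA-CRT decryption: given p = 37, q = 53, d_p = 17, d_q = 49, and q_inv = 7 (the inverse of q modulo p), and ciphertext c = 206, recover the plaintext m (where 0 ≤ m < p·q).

437

m₁ = c^(d_p) mod p: c ≡ 21 (mod 37), and 21^17 mod 37 = 30.
m₂ = c^(d_q) mod q: c ≡ 47 (mod 53), and 47^49 mod 53 = 13.
h = q_inv·(m₁ − m₂) mod p = 7·(30 − 13) mod 37 = 8.
m = m₂ + h·q = 13 + 8·53 = 437.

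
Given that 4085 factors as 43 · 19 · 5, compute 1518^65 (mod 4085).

2018

Mod 43: 1518 ≡ 13; by Fermat, exponent reduces to 65 mod 42 = 23; 13^23 ≡ 40 (mod 43).
Mod 19: 1518 ≡ 17; by Fermat, exponent reduces to 65 mod 18 = 11; 17^11 ≡ 4 (mod 19).
Mod 5: 1518 ≡ 3; by Fermat, exponent reduces to 65 mod 4 = 1; 3^1 ≡ 3 (mod 5).
Combine by CRT: x ≡ 40 (mod 43), x ≡ 4 (mod 19), x ≡ 3 (mod 5) ⇒ x ≡ 2018 (mod 4085).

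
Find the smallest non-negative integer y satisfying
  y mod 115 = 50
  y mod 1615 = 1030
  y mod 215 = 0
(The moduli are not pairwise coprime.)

gcd(115, 1615) = 5 and 5 | (1030 − 50), so the pair is consistent; merging gives y ≡ 18795 (mod 37145), where 37145 = lcm(115, 1615).
gcd(37145, 215) = 5 and 5 | (0 − 18795), so the pair is consistent; merging gives y ≡ 724550 (mod 1597235), where 1597235 = lcm(37145, 215).
The solution is unique modulo lcm(115, 1615, 215) = 1597235.

724550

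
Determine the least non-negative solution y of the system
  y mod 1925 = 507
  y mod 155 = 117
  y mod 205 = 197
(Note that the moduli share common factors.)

1719532

gcd(1925, 155) = 5 and 5 | (117 − 507), so the pair is consistent; merging gives y ≡ 48632 (mod 59675), where 59675 = lcm(1925, 155).
gcd(59675, 205) = 5 and 5 | (197 − 48632), so the pair is consistent; merging gives y ≡ 1719532 (mod 2446675), where 2446675 = lcm(59675, 205).
The solution is unique modulo lcm(1925, 155, 205) = 2446675.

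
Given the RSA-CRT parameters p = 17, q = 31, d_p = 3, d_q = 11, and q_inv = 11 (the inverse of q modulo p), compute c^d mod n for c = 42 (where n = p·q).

427

m₁ = c^(d_p) mod p: c ≡ 8 (mod 17), and 8^3 mod 17 = 2.
m₂ = c^(d_q) mod q: c ≡ 11 (mod 31), and 11^11 mod 31 = 24.
h = q_inv·(m₁ − m₂) mod p = 11·(2 − 24) mod 17 = 13.
m = m₂ + h·q = 24 + 13·31 = 427.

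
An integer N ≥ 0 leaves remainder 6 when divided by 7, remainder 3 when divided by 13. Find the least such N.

55

Combine the congruences pairwise.
From N ≡ 6 (mod 7) write N = 6 + 7t. Substituting into N ≡ 3 (mod 13) gives 7t ≡ 10 (mod 13), and since 7⁻¹ ≡ 2 (mod 13), t ≡ 7. Hence N ≡ 6 + 7·7 = 55 (mod 91).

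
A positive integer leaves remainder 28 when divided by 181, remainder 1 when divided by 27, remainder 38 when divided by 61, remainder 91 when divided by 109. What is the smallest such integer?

20491219

Combine the congruences pairwise.
From x ≡ 28 (mod 181) write x = 28 + 181t. Substituting into x ≡ 1 (mod 27) gives 181t ≡ 0 (mod 27), and since 19⁻¹ ≡ 10 (mod 27), t ≡ 0. Hence x ≡ 28 + 181·0 = 28 (mod 4887).
From x ≡ 28 (mod 4887) write x = 28 + 4887t. Substituting into x ≡ 38 (mod 61) gives 4887t ≡ 10 (mod 61), and since 7⁻¹ ≡ 35 (mod 61), t ≡ 45. Hence x ≡ 28 + 4887·45 = 219943 (mod 298107).
From x ≡ 219943 (mod 298107) write x = 219943 + 298107t. Substituting into x ≡ 91 (mod 109) gives 298107t ≡ 1 (mod 109), and since 101⁻¹ ≡ 68 (mod 109), t ≡ 68. Hence x ≡ 219943 + 298107·68 = 20491219 (mod 32493663).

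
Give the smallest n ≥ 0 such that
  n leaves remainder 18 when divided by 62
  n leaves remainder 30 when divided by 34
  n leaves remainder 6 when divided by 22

gcd(62, 34) = 2 and 2 | (30 − 18), so the pair is consistent; merging gives n ≡ 948 (mod 1054), where 1054 = lcm(62, 34).
gcd(1054, 22) = 2 and 2 | (6 − 948), so the pair is consistent; merging gives n ≡ 10434 (mod 11594), where 11594 = lcm(1054, 22).
The solution is unique modulo lcm(62, 34, 22) = 11594.

10434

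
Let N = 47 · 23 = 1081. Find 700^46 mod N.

330

Mod 47: 700 ≡ 42; since 46 | 46, by Fermat 42^46 ≡ 1 (mod 47).
Mod 23: 700 ≡ 10; by Fermat, exponent reduces to 46 mod 22 = 2; 10^2 ≡ 8 (mod 23).
Combine by CRT: x ≡ 1 (mod 47), x ≡ 8 (mod 23) ⇒ x ≡ 330 (mod 1081).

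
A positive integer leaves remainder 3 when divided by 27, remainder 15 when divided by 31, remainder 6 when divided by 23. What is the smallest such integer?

Combine the congruences pairwise.
From t ≡ 3 (mod 27) write t = 3 + 27s. Substituting into t ≡ 15 (mod 31) gives 27s ≡ 12 (mod 31), and since 27⁻¹ ≡ 23 (mod 31), s ≡ 28. Hence t ≡ 3 + 27·28 = 759 (mod 837).
From t ≡ 759 (mod 837) write t = 759 + 837s. Substituting into t ≡ 6 (mod 23) gives 837s ≡ 6 (mod 23), and since 9⁻¹ ≡ 18 (mod 23), s ≡ 16. Hence t ≡ 759 + 837·16 = 14151 (mod 19251).

14151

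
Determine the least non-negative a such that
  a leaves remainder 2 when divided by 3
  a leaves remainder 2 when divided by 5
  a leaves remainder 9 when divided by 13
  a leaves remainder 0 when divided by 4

152

The moduli are pairwise coprime; N = 3·5·13·4 = 780.
N/3 = 260; 260 ≡ 2 (mod 3); 2·2 ≡ 1, so inverse 2.
N/5 = 156; 156 ≡ 1 (mod 5), inverse 1.
N/13 = 60; 60 ≡ 8 (mod 13); 8·5 ≡ 1, so inverse 5.
N/4 = 195; 195 ≡ 3 (mod 4); 3·3 ≡ 1, so inverse 3.
a ≡ 2·260·2 + 2·156·1 + 9·60·5 + 0·195·3 = 4052.
4052 mod 780 = 152.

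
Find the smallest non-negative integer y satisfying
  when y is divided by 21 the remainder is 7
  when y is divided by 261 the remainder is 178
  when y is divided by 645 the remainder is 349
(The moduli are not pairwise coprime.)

gcd(21, 261) = 3 and 3 | (178 − 7), so the pair is consistent; merging gives y ≡ 700 (mod 1827), where 1827 = lcm(21, 261).
gcd(1827, 645) = 3 and 3 | (349 − 700), so the pair is consistent; merging gives y ≡ 104839 (mod 392805), where 392805 = lcm(1827, 645).
The solution is unique modulo lcm(21, 261, 645) = 392805.

104839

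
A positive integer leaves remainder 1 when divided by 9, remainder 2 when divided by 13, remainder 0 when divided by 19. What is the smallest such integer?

1900

The moduli are pairwise coprime; N = 9·13·19 = 2223.
N/9 = 247; 247 ≡ 4 (mod 9); 4·7 ≡ 1, so inverse 7.
N/13 = 171; 171 ≡ 2 (mod 13); 2·7 ≡ 1, so inverse 7.
N/19 = 117; 117 ≡ 3 (mod 19); 3·13 ≡ 1, so inverse 13.
x ≡ 1·247·7 + 2·171·7 + 0·117·13 = 4123.
4123 mod 2223 = 1900.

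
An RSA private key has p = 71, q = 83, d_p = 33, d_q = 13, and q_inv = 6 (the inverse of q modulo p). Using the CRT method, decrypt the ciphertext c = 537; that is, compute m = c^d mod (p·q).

5865

m₁ = c^(d_p) mod p: c ≡ 40 (mod 71), and 40^33 mod 71 = 43.
m₂ = c^(d_q) mod q: c ≡ 39 (mod 83), and 39^13 mod 83 = 55.
h = q_inv·(m₁ − m₂) mod p = 6·(43 − 55) mod 71 = 70.
m = m₂ + h·q = 55 + 70·83 = 5865.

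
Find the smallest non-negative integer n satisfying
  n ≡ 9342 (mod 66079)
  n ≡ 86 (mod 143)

Combine the congruences pairwise.
gcd(66079, 143) = 13 and 13 | (86 − 9342), so the pair is consistent; merging gives n ≡ 207579 (mod 726869), where 726869 = lcm(66079, 143).
The solution is unique modulo lcm(66079, 143) = 726869.

207579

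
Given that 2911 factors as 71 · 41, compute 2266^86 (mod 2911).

2452

Mod 71: 2266 ≡ 65; by Fermat, exponent reduces to 86 mod 70 = 16; 65^16 ≡ 38 (mod 71).
Mod 41: 2266 ≡ 11; by Fermat, exponent reduces to 86 mod 40 = 6; 11^6 ≡ 33 (mod 41).
Combine by CRT: x ≡ 38 (mod 71), x ≡ 33 (mod 41) ⇒ x ≡ 2452 (mod 2911).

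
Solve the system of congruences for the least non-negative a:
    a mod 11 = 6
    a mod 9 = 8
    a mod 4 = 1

From a ≡ 6 (mod 11) write a = 6 + 11t. Substituting into a ≡ 8 (mod 9) gives 11t ≡ 2 (mod 9), and since 2⁻¹ ≡ 5 (mod 9), t ≡ 1. Hence a ≡ 6 + 11·1 = 17 (mod 99).
From a ≡ 17 (mod 99) write a = 17 + 99t. Substituting into a ≡ 1 (mod 4) gives 99t ≡ 0 (mod 4), and since 3⁻¹ ≡ 3 (mod 4), t ≡ 0. Hence a ≡ 17 + 99·0 = 17 (mod 396).

17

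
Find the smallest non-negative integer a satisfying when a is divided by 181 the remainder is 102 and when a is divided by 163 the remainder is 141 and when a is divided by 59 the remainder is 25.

From a ≡ 102 (mod 181) write a = 102 + 181t. Substituting into a ≡ 141 (mod 163) gives 181t ≡ 39 (mod 163), and since 18⁻¹ ≡ 154 (mod 163), t ≡ 138. Hence a ≡ 102 + 181·138 = 25080 (mod 29503).
From a ≡ 25080 (mod 29503) write a = 25080 + 29503t. Substituting into a ≡ 25 (mod 59) gives 29503t ≡ 20 (mod 59), and since 3⁻¹ ≡ 20 (mod 59), t ≡ 46. Hence a ≡ 25080 + 29503·46 = 1382218 (mod 1740677).

1382218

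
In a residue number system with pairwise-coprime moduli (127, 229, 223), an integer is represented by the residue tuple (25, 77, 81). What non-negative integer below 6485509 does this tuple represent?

1191793

The moduli are pairwise coprime; N = 127·229·223 = 6485509.
N/127 = 51067; 51067 ≡ 13 (mod 127); 13·88 ≡ 1, so inverse 88.
N/229 = 28321; 28321 ≡ 154 (mod 229); 154·58 ≡ 1, so inverse 58.
N/223 = 29083; 29083 ≡ 93 (mod 223); 93·12 ≡ 1, so inverse 12.
x ≡ 25·51067·88 + 77·28321·58 + 81·29083·12 = 267097662.
267097662 mod 6485509 = 1191793.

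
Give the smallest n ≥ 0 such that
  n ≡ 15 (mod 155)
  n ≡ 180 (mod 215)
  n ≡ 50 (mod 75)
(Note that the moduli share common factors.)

gcd(155, 215) = 5 and 5 | (180 − 15), so the pair is consistent; merging gives n ≡ 1255 (mod 6665), where 6665 = lcm(155, 215).
gcd(6665, 75) = 5 and 5 | (50 − 1255), so the pair is consistent; merging gives n ≡ 54575 (mod 99975), where 99975 = lcm(6665, 75).
The solution is unique modulo lcm(155, 215, 75) = 99975.

54575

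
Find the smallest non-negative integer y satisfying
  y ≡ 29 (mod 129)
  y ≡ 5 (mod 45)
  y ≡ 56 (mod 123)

50855

gcd(129, 45) = 3 and 3 | (5 − 29), so the pair is consistent; merging gives y ≡ 545 (mod 1935), where 1935 = lcm(129, 45).
gcd(1935, 123) = 3 and 3 | (56 − 545), so the pair is consistent; merging gives y ≡ 50855 (mod 79335), where 79335 = lcm(1935, 123).
The solution is unique modulo lcm(129, 45, 123) = 79335.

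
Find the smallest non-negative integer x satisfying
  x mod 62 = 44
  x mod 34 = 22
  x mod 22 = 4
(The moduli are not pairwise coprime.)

gcd(62, 34) = 2 and 2 | (22 − 44), so the pair is consistent; merging gives x ≡ 974 (mod 1054), where 1054 = lcm(62, 34).
gcd(1054, 22) = 2 and 2 | (4 − 974), so the pair is consistent; merging gives x ≡ 2028 (mod 11594), where 11594 = lcm(1054, 22).
The solution is unique modulo lcm(62, 34, 22) = 11594.

2028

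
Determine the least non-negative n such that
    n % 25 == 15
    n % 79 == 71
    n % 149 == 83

Combine the congruences pairwise.
From n ≡ 15 (mod 25) write n = 15 + 25t. Substituting into n ≡ 71 (mod 79) gives 25t ≡ 56 (mod 79), and since 25⁻¹ ≡ 19 (mod 79), t ≡ 37. Hence n ≡ 15 + 25·37 = 940 (mod 1975).
From n ≡ 940 (mod 1975) write n = 940 + 1975t. Substituting into n ≡ 83 (mod 149) gives 1975t ≡ 37 (mod 149), and since 38⁻¹ ≡ 51 (mod 149), t ≡ 99. Hence n ≡ 940 + 1975·99 = 196465 (mod 294275).

196465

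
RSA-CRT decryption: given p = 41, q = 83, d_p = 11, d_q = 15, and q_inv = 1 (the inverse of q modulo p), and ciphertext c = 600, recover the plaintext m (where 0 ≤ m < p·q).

1570

m₁ = c^(d_p) mod p: c ≡ 26 (mod 41), and 26^11 mod 41 = 12.
m₂ = c^(d_q) mod q: c ≡ 19 (mod 83), and 19^15 mod 83 = 76.
h = q_inv·(m₁ − m₂) mod p = 1·(12 − 76) mod 41 = 18.
m = m₂ + h·q = 76 + 18·83 = 1570.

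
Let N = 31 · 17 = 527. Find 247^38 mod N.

497

Mod 31: 247 ≡ 30; by Fermat, exponent reduces to 38 mod 30 = 8; 30^8 ≡ 1 (mod 31).
Mod 17: 247 ≡ 9; by Fermat, exponent reduces to 38 mod 16 = 6; 9^6 ≡ 4 (mod 17).
Combine by CRT: x ≡ 1 (mod 31), x ≡ 4 (mod 17) ⇒ x ≡ 497 (mod 527).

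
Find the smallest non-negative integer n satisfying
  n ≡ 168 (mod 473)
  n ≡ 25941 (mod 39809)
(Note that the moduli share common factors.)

Combine the congruences pairwise.
gcd(473, 39809) = 11 and 11 | (25941 − 168), so the pair is consistent; merging gives n ≡ 1618301 (mod 1711787), where 1711787 = lcm(473, 39809).
The solution is unique modulo lcm(473, 39809) = 1711787.

1618301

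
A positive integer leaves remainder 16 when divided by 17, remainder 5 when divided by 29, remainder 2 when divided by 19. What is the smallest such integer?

From N ≡ 16 (mod 17) write N = 16 + 17t. Substituting into N ≡ 5 (mod 29) gives 17t ≡ 18 (mod 29), and since 17⁻¹ ≡ 12 (mod 29), t ≡ 13. Hence N ≡ 16 + 17·13 = 237 (mod 493).
From N ≡ 237 (mod 493) write N = 237 + 493t. Substituting into N ≡ 2 (mod 19) gives 493t ≡ 12 (mod 19), and since 18⁻¹ ≡ 18 (mod 19), t ≡ 7. Hence N ≡ 237 + 493·7 = 3688 (mod 9367).

3688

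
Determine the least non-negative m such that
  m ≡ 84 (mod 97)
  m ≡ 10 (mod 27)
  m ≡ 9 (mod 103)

96211

The moduli are pairwise coprime; N = 97·27·103 = 269757.
N/97 = 2781; 2781 ≡ 65 (mod 97); 65·3 ≡ 1, so inverse 3.
N/27 = 9991; 9991 ≡ 1 (mod 27), inverse 1.
N/103 = 2619; 2619 ≡ 44 (mod 103); 44·96 ≡ 1, so inverse 96.
m ≡ 84·2781·3 + 10·9991·1 + 9·2619·96 = 3063538.
3063538 mod 269757 = 96211.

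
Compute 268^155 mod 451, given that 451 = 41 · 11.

331

Mod 41: 268 ≡ 22; by Fermat, exponent reduces to 155 mod 40 = 35; 22^35 ≡ 3 (mod 41).
Mod 11: 268 ≡ 4; by Fermat, exponent reduces to 155 mod 10 = 5; 4^5 ≡ 1 (mod 11).
Combine by CRT: x ≡ 3 (mod 41), x ≡ 1 (mod 11) ⇒ x ≡ 331 (mod 451).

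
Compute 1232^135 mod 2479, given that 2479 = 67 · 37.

Mod 67: 1232 ≡ 26; by Fermat, exponent reduces to 135 mod 66 = 3; 26^3 ≡ 22 (mod 67).
Mod 37: 1232 ≡ 11; by Fermat, exponent reduces to 135 mod 36 = 27; 11^27 ≡ 36 (mod 37).
Combine by CRT: x ≡ 22 (mod 67), x ≡ 36 (mod 37) ⇒ x ≡ 2367 (mod 2479).

2367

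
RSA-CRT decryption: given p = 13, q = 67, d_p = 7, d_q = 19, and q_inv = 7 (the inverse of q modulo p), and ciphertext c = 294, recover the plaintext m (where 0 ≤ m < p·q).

m₁ = c^(d_p) mod p: c ≡ 8 (mod 13), and 8^7 mod 13 = 5.
m₂ = c^(d_q) mod q: c ≡ 26 (mod 67), and 26^19 mod 67 = 47.
h = q_inv·(m₁ − m₂) mod p = 7·(5 − 47) mod 13 = 5.
m = m₂ + h·q = 47 + 5·67 = 382.

382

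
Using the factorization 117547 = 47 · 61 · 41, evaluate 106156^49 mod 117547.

Mod 47: 106156 ≡ 30; by Fermat, exponent reduces to 49 mod 46 = 3; 30^3 ≡ 22 (mod 47).
Mod 61: 106156 ≡ 16; 16^49 ≡ 22 (mod 61).
Mod 41: 106156 ≡ 7; by Fermat, exponent reduces to 49 mod 40 = 9; 7^9 ≡ 13 (mod 41).
Combine by CRT: x ≡ 22 (mod 47), x ≡ 22 (mod 61), x ≡ 13 (mod 41) ⇒ x ≡ 8623 (mod 117547).

8623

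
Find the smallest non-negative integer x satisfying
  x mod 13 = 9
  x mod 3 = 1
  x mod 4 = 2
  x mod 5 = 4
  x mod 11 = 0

3454

From x ≡ 9 (mod 13) write x = 9 + 13t. Substituting into x ≡ 1 (mod 3) gives 13t ≡ 1 (mod 3), and since 1⁻¹ ≡ 1 (mod 3), t ≡ 1. Hence x ≡ 9 + 13·1 = 22 (mod 39).
From x ≡ 22 (mod 39) write x = 22 + 39t. Substituting into x ≡ 2 (mod 4) gives 39t ≡ 0 (mod 4), and since 3⁻¹ ≡ 3 (mod 4), t ≡ 0. Hence x ≡ 22 + 39·0 = 22 (mod 156).
From x ≡ 22 (mod 156) write x = 22 + 156t. Substituting into x ≡ 4 (mod 5) gives 156t ≡ 2 (mod 5), and since 1⁻¹ ≡ 1 (mod 5), t ≡ 2. Hence x ≡ 22 + 156·2 = 334 (mod 780).
From x ≡ 334 (mod 780) write x = 334 + 780t. Substituting into x ≡ 0 (mod 11) gives 780t ≡ 7 (mod 11), and since 10⁻¹ ≡ 10 (mod 11), t ≡ 4. Hence x ≡ 334 + 780·4 = 3454 (mod 8580).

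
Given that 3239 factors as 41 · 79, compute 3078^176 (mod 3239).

Mod 41: 3078 ≡ 3; by Fermat, exponent reduces to 176 mod 40 = 16; 3^16 ≡ 1 (mod 41).
Mod 79: 3078 ≡ 76; by Fermat, exponent reduces to 176 mod 78 = 20; 76^20 ≡ 32 (mod 79).
Combine by CRT: x ≡ 1 (mod 41), x ≡ 32 (mod 79) ⇒ x ≡ 1928 (mod 3239).

1928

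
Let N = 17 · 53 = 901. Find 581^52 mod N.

Mod 17: 581 ≡ 3; by Fermat, exponent reduces to 52 mod 16 = 4; 3^4 ≡ 13 (mod 17).
Mod 53: 581 ≡ 51; since 52 | 52, by Fermat 51^52 ≡ 1 (mod 53).
Combine by CRT: x ≡ 13 (mod 17), x ≡ 1 (mod 53) ⇒ x ≡ 319 (mod 901).

319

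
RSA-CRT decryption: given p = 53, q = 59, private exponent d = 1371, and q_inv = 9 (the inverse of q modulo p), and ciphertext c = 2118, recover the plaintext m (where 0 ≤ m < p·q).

889

d_p = d mod (p−1) = 1371 mod 52 = 19; d_q = d mod (q−1) = 37.
m₁ = c^(d_p) mod p: c ≡ 51 (mod 53), and 51^19 mod 53 = 41.
m₂ = c^(d_q) mod q: c ≡ 53 (mod 59), and 53^37 mod 59 = 4.
h = q_inv·(m₁ − m₂) mod p = 9·(41 − 4) mod 53 = 15.
m = m₂ + h·q = 4 + 15·59 = 889.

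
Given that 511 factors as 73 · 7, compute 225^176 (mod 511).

442

Mod 73: 225 ≡ 6; by Fermat, exponent reduces to 176 mod 72 = 32; 6^32 ≡ 4 (mod 73).
Mod 7: 225 ≡ 1; by Fermat, exponent reduces to 176 mod 6 = 2; 1^2 ≡ 1 (mod 7).
Combine by CRT: x ≡ 4 (mod 73), x ≡ 1 (mod 7) ⇒ x ≡ 442 (mod 511).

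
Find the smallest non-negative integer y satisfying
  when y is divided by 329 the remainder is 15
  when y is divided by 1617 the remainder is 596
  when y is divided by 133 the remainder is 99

167147

gcd(329, 1617) = 7 and 7 | (596 − 15), so the pair is consistent; merging gives y ≡ 15149 (mod 75999), where 75999 = lcm(329, 1617).
gcd(75999, 133) = 7 and 7 | (99 − 15149), so the pair is consistent; merging gives y ≡ 167147 (mod 1443981), where 1443981 = lcm(75999, 133).
The solution is unique modulo lcm(329, 1617, 133) = 1443981.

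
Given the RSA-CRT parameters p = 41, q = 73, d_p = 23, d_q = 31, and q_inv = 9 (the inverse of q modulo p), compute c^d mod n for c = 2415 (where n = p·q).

m₁ = c^(d_p) mod p: c ≡ 37 (mod 41), and 37^23 mod 41 = 18.
m₂ = c^(d_q) mod q: c ≡ 6 (mod 73), and 6^31 mod 73 = 25.
h = q_inv·(m₁ − m₂) mod p = 9·(18 − 25) mod 41 = 19.
m = m₂ + h·q = 25 + 19·73 = 1412.

1412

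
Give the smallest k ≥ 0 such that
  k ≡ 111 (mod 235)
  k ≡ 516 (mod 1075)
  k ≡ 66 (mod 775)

gcd(235, 1075) = 5 and 5 | (516 − 111), so the pair is consistent; merging gives k ≡ 47816 (mod 50525), where 50525 = lcm(235, 1075).
gcd(50525, 775) = 25 and 25 | (66 − 47816), so the pair is consistent; merging gives k ≡ 148866 (mod 1566275), where 1566275 = lcm(50525, 775).
The solution is unique modulo lcm(235, 1075, 775) = 1566275.

148866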